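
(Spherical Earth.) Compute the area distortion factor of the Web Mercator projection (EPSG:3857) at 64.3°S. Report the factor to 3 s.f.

5.32

The Mercator projection is conformal; its linear scale factor is the same in every direction and equals sec φ = 1/cos φ.
Areal scale = k² = sec²φ = 1/cos²(64.3°) = 1/0.4337² = 5.317.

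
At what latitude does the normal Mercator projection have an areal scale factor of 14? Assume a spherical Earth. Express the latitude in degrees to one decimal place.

Mercator areal scale is sec²φ.
sec²φ = 14  ⇒  cos²φ = 0.07143  ⇒  cos φ = 0.2673.
φ = arccos(0.2673) ≈ 74.5°.

74.5°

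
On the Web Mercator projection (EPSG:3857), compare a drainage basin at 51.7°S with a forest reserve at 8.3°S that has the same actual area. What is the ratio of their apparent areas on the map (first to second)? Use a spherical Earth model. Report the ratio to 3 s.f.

2.55

On Mercator, area is exaggerated by sec²φ = 1/cos²φ.
At 51.7°: sec²(51.7°) = 1/0.6198² = 2.603.
At 8.3°: sec²(8.3°) = 1/0.9895² = 1.021.
Ratio = 2.603/1.021 = cos²(8.3°)/cos²(51.7°) ≈ 2.55.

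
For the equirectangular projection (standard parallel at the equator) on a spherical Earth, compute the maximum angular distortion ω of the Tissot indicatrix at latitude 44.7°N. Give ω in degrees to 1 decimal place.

19.5°

In the plate carrée (x = Rλ, y = Rφ), meridians are true-scale (h = 1) and parallels are stretched by k = sec φ.
At 44.7°: h = 1.000, k = 1.407; principal scales a = 1.407, b = 1.000.
sin(ω/2) = (a − b)/(a + b) = 0.4069/2.407 = 0.1690, so ω = 2 arcsin(0.1690) ≈ 19.5°.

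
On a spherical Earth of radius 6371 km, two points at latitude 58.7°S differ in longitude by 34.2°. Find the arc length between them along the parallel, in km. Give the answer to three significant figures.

1980 km

Arc length along a parallel = R cos φ · Δλ (with Δλ in radians).
= 6371 × cos 58.7° × (34.2° × π/180) = 6371 × 0.5195 × 0.5969 ≈ 1980 km.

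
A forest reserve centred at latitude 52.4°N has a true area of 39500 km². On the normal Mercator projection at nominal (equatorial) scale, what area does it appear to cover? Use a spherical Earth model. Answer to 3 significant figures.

106000 km²

The Mercator projection is conformal; its linear scale factor is the same in every direction and equals sec φ = 1/cos φ.
Areal scale = k² = sec²φ = 1/cos²(52.4°) = 1/0.6101² = 2.686.
Apparent area = 39500 × 2.686 ≈ 106000 km².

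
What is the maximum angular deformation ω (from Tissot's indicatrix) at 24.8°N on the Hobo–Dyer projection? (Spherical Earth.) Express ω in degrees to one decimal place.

Hobo–Dyer is a cylindrical equal-area projection with standard parallels at ±37.5°. Cylindrical equal-area (φ₀ = 37.5°): h = cos φ / cos 37.5° along meridians, k = cos 37.5° / cos φ along parallels; h·k = 1.
At 24.8°: h = 1.144, k = 0.8740; principal scales a = 1.144, b = 0.8740.
sin(ω/2) = (a − b)/(a + b) = 0.2703/2.018 = 0.1339, so ω = 2 arcsin(0.1339) ≈ 15.4°.

15.4°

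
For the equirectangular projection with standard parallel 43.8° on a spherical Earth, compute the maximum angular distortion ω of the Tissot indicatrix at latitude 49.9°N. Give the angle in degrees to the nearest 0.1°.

In the equirectangular projection with standard parallel φ₀ = 43.8° (x = Rλ cos φ₀, y = Rφ), meridians are true-scale (h = 1) and the parallel scale is k = cos φ₀ / cos φ.
At 49.9°: h = 1.000, k = 1.121; principal scales a = 1.121, b = 1.000.
sin(ω/2) = (a − b)/(a + b) = 0.1205/2.121 = 0.05684, so ω = 2 arcsin(0.05684) ≈ 6.5°.

6.5°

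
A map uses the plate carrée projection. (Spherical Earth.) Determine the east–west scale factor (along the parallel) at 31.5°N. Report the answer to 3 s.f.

Plate carrée maps x = Rλ, y = Rφ. The meridian scale is h = 1 and the parallel scale is k = 1/cos φ = sec φ.
k = 1/cos 31.5° = 1/0.8526 = 1.173.

1.17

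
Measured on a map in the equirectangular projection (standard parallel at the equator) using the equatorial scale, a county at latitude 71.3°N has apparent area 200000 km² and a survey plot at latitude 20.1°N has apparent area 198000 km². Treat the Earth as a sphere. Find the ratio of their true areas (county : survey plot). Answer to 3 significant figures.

Plate carrée has h = 1 and k = sec φ, giving areal scale sec φ; true area = (apparent area) · cos φ.
True area of county: 200000 × cos(71.3°) = 200000 × 0.3206 = 64120 km².
True area of survey plot: 198000 × cos(20.1°) = 198000 × 0.9391 = 185900 km².
Ratio = 64120 / 185900 ≈ 0.345.

0.345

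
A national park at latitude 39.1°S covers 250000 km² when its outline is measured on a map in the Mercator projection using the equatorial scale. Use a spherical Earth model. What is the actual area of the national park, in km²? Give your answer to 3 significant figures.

The Mercator projection is conformal; its linear scale factor is the same in every direction and equals sec φ = 1/cos φ.
Areal scale = k² = sec²φ = 1/cos²(39.1°) = 1/0.7760² = 1.660.
True area = apparent / (areal scale) = 250000 / 1.660 ≈ 151000 km².

151000 km²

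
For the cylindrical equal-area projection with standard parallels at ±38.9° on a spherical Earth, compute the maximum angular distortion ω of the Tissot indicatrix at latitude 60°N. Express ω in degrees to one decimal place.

For cylindrical equal-area with standard parallel φ₀, h = cos φ / cos φ₀ and k = cos φ₀ / cos φ, so h·k = 1.
At 60°: h = 0.6425, k = 1.556; principal scales a = 1.556, b = 0.6425.
sin(ω/2) = (a − b)/(a + b) = 0.9140/2.199 = 0.4157, so ω = 2 arcsin(0.4157) ≈ 49.1°.

49.1°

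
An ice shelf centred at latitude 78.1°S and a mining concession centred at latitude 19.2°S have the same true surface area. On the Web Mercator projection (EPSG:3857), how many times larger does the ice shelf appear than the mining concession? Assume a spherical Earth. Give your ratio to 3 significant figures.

21.0

On Mercator, area is exaggerated by sec²φ = 1/cos²φ.
At 78.1°: sec²(78.1°) = 1/0.2062² = 23.52.
At 19.2°: sec²(19.2°) = 1/0.9444² = 1.121.
Ratio = 23.52/1.121 = cos²(19.2°)/cos²(78.1°) ≈ 21.0.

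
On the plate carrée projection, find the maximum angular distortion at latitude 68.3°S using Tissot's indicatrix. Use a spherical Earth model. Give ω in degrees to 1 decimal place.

In the plate carrée (x = Rλ, y = Rφ), meridians are true-scale (h = 1) and parallels are stretched by k = sec φ.
At 68.3°: h = 1.000, k = 2.705; principal scales a = 2.705, b = 1.000.
sin(ω/2) = (a − b)/(a + b) = 1.705/3.705 = 0.4601, so ω = 2 arcsin(0.4601) ≈ 54.8°.

54.8°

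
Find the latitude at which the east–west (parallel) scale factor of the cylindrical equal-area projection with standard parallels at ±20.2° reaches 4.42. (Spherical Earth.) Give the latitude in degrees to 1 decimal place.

A cylindrical equal-area projection with standard parallel φ₀ has meridian scale h = cos φ / cos φ₀ and parallel scale k = cos φ₀ / cos φ (so areas are preserved, h·k = 1).
k = cos φ₀ / cos φ = 4.42  ⇒  cos φ = cos 20.2° / 4.42 = 0.2123.
φ = arccos(0.2123) ≈ 77.7°.

77.7°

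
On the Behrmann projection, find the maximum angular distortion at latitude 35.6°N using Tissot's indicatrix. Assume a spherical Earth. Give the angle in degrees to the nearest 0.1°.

7.2°

The Behrmann projection is cylindrical equal-area with φ₀ = 30°. Cylindrical equal-area (φ₀ = 30°): h = cos φ / cos 30° along meridians, k = cos 30° / cos φ along parallels; h·k = 1.
At 35.6°: h = 0.9389, k = 1.065; principal scales a = 1.065, b = 0.9389.
sin(ω/2) = (a − b)/(a + b) = 0.1262/2.004 = 0.06298, so ω = 2 arcsin(0.06298) ≈ 7.2°.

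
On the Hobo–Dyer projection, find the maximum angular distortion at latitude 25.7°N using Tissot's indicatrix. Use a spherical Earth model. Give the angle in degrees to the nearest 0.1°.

Hobo–Dyer is a cylindrical equal-area projection with standard parallels at ±37.5°. For cylindrical equal-area with standard parallel φ₀, h = cos φ / cos φ₀ and k = cos φ₀ / cos φ, so h·k = 1.
At 25.7°: h = 1.136, k = 0.8805; principal scales a = 1.136, b = 0.8805.
sin(ω/2) = (a − b)/(a + b) = 0.2553/2.016 = 0.1266, so ω = 2 arcsin(0.1266) ≈ 14.6°.

14.6°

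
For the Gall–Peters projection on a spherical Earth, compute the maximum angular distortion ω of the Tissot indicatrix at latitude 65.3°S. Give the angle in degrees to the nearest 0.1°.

57.7°

The Gall–Peters projection is cylindrical equal-area with φ₀ = 45°. A cylindrical equal-area projection with standard parallel φ₀ has meridian scale h = cos φ / cos φ₀ and parallel scale k = cos φ₀ / cos φ (so areas are preserved, h·k = 1).
At 65.3°: h = 0.5910, k = 1.692; principal scales a = 1.692, b = 0.5910.
sin(ω/2) = (a − b)/(a + b) = 1.101/2.283 = 0.4823, so ω = 2 arcsin(0.4823) ≈ 57.7°.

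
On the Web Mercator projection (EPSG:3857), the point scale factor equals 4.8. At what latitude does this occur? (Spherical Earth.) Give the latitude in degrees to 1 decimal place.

78.0°

Mercator scale is k = sec φ = 1/cos φ.
1/cos φ = 4.8  ⇒  cos φ = 0.2083  ⇒  φ = arccos(0.2083) ≈ 78.0°.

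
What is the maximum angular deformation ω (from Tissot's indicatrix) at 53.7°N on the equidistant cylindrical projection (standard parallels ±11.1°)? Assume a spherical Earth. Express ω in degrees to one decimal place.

The equidistant cylindrical projection with φ₀ = 11.1° has h = 1 (meridians true) and k = cos φ₀ / cos φ along parallels.
At 53.7°: h = 1.000, k = 1.658; principal scales a = 1.658, b = 1.000.
sin(ω/2) = (a − b)/(a + b) = 0.6576/2.658 = 0.2474, so ω = 2 arcsin(0.2474) ≈ 28.7°.

28.7°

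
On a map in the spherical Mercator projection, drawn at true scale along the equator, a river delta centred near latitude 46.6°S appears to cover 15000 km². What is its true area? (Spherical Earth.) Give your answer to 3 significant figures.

Mercator is conformal, so the point scale is isotropic: h = k = sec φ = 1/cos φ.
Areal scale = k² = sec²φ = 1/cos²(46.6°) = 1/0.6871² = 2.118.
True area = apparent / (areal scale) = 15000 / 2.118 ≈ 7080 km².

7080 km²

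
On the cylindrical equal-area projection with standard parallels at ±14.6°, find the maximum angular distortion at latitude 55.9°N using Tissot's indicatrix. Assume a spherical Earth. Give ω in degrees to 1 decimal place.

For cylindrical equal-area with standard parallel φ₀, h = cos φ / cos φ₀ and k = cos φ₀ / cos φ, so h·k = 1.
At 55.9°: h = 0.5793, k = 1.726; principal scales a = 1.726, b = 0.5793.
sin(ω/2) = (a − b)/(a + b) = 1.147/2.305 = 0.4974, so ω = 2 arcsin(0.4974) ≈ 59.7°.

59.7°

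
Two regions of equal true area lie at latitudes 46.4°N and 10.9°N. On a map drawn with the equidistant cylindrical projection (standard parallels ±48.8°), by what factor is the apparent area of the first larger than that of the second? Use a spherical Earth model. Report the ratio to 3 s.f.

In the equirectangular projection with standard parallel φ₀ = 48.8° (x = Rλ cos φ₀, y = Rφ), meridians are true-scale (h = 1) and the parallel scale is k = cos φ₀ / cos φ.
Areal scale at 46.4°: h·k = 1.000 × 0.9551 = 0.9551.
Areal scale at 10.9°: h·k = 1.000 × 0.6708 = 0.6708.
Ratio = 0.9551/0.6708 ≈ 1.42.

1.42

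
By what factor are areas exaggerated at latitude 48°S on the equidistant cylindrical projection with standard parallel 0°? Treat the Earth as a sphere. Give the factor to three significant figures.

In the plate carrée (x = Rλ, y = Rφ), meridians are true-scale (h = 1) and parallels are stretched by k = sec φ.
Areal scale = h·k = 1 × sec φ; at 48°, h = 1.000, k = 1.494, so h·k = 1.494.

1.49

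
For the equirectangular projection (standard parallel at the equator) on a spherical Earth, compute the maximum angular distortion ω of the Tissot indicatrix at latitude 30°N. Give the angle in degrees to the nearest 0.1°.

8.2°

For the equirectangular projection with φ₀ = 0 (plate carrée), h = 1 along meridians and k = sec φ along parallels.
At 30°: h = 1.000, k = 1.155; principal scales a = 1.155, b = 1.000.
sin(ω/2) = (a − b)/(a + b) = 0.1547/2.155 = 0.07180, so ω = 2 arcsin(0.07180) ≈ 8.2°.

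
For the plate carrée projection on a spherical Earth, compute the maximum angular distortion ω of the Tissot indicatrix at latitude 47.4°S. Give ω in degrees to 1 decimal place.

For the equirectangular projection with φ₀ = 0 (plate carrée), h = 1 along meridians and k = sec φ along parallels.
At 47.4°: h = 1.000, k = 1.477; principal scales a = 1.477, b = 1.000.
sin(ω/2) = (a − b)/(a + b) = 0.4774/2.477 = 0.1927, so ω = 2 arcsin(0.1927) ≈ 22.2°.

22.2°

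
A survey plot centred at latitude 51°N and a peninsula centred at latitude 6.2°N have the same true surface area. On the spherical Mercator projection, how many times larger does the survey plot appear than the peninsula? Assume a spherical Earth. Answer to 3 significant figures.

2.50

Mercator is conformal with k = sec φ, so areal scale = k² = sec²φ.
At 51°: sec²(51°) = 1/0.6293² = 2.525.
At 6.2°: sec²(6.2°) = 1/0.9942² = 1.012.
Ratio = 2.525/1.012 = cos²(6.2°)/cos²(51°) ≈ 2.50.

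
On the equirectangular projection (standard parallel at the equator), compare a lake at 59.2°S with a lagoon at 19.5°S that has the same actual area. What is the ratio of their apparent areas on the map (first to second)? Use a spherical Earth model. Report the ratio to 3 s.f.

Plate carrée maps x = Rλ, y = Rφ. The meridian scale is h = 1 and the parallel scale is k = 1/cos φ = sec φ.
Areal scale at 59.2°: h·k = 1.000 × 1.953 = 1.953.
Areal scale at 19.5°: h·k = 1.000 × 1.061 = 1.061.
Ratio = 1.953/1.061 ≈ 1.84.

1.84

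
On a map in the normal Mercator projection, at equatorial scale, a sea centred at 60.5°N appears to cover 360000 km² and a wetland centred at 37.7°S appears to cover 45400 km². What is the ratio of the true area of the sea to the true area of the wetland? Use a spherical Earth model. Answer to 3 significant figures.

3.07

Mercator's areal exaggeration is sec²φ; hence true area = (apparent area) · cos²φ.
True area of sea: 360000 × cos²(60.5°) = 360000 × 0.2425 = 87290 km².
True area of wetland: 45400 × cos²(37.7°) = 45400 × 0.6260 = 28420 km².
Ratio = 87290 / 28420 ≈ 3.07.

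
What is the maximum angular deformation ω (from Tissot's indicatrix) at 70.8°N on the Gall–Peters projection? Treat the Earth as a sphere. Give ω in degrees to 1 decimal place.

80.2°

Gall–Peters is a cylindrical equal-area projection with standard parallels at ±45°. A cylindrical equal-area projection with standard parallel φ₀ has meridian scale h = cos φ / cos φ₀ and parallel scale k = cos φ₀ / cos φ (so areas are preserved, h·k = 1).
At 70.8°: h = 0.4651, k = 2.150; principal scales a = 2.150, b = 0.4651.
sin(ω/2) = (a − b)/(a + b) = 1.685/2.615 = 0.6443, so ω = 2 arcsin(0.6443) ≈ 80.2°.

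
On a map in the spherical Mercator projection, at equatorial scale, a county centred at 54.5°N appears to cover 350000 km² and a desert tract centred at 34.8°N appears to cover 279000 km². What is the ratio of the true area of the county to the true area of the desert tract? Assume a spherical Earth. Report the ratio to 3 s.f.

Mercator's areal exaggeration is sec²φ; hence true area = (apparent area) · cos²φ.
True area of county: 350000 × cos²(54.5°) = 350000 × 0.3372 = 118000 km².
True area of desert tract: 279000 × cos²(34.8°) = 279000 × 0.6743 = 188100 km².
Ratio = 118000 / 188100 ≈ 0.627.

0.627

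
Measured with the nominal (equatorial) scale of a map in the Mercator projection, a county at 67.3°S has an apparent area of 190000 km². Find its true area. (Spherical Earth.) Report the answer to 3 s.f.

The Mercator projection is conformal; its linear scale factor is the same in every direction and equals sec φ = 1/cos φ.
Areal scale = k² = sec²φ = 1/cos²(67.3°) = 1/0.3859² = 6.715.
True area = apparent / (areal scale) = 190000 / 6.715 ≈ 28300 km².

28300 km²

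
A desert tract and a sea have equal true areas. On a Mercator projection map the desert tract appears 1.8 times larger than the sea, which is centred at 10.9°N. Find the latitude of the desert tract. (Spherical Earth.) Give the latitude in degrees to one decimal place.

Mercator areal scale is sec²φ, so apparent-area ratio = sec²φ₁ / sec²φ₂ = cos²φ₂ / cos²φ₁.
cos²φ₂ / cos²φ₁ = 1.8  ⇒  cos φ₁ = cos 10.9° / √1.8 = 0.9820/1.342 = 0.7319.
φ₁ = arccos(0.7319) ≈ 43.0°.

43.0°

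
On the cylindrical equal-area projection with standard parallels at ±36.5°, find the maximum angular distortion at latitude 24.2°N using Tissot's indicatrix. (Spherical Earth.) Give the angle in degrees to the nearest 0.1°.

Cylindrical equal-area (φ₀ = 36.5°): h = cos φ / cos 36.5° along meridians, k = cos 36.5° / cos φ along parallels; h·k = 1.
At 24.2°: h = 1.135, k = 0.8813; principal scales a = 1.135, b = 0.8813.
sin(ω/2) = (a − b)/(a + b) = 0.2534/2.016 = 0.1257, so ω = 2 arcsin(0.1257) ≈ 14.4°.

14.4°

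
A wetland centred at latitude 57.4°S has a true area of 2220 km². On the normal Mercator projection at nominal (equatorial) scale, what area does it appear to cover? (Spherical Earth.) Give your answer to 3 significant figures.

For Mercator, h = k = sec φ (a conformal cylindrical projection has a single point scale, 1/cos φ).
Areal scale = k² = sec²φ = 1/cos²(57.4°) = 1/0.5388² = 3.445.
Apparent area = 2220 × 3.445 ≈ 7650 km².

7650 km²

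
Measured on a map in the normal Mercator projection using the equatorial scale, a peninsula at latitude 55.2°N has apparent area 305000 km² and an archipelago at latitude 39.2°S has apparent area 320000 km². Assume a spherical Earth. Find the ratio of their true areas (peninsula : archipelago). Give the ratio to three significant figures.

0.517

On Mercator the areal scale is sec²φ, so true area = apparent × cos²φ.
True area of peninsula: 305000 × cos²(55.2°) = 305000 × 0.3257 = 99340 km².
True area of archipelago: 320000 × cos²(39.2°) = 320000 × 0.6005 = 192200 km².
Ratio = 99340 / 192200 ≈ 0.517.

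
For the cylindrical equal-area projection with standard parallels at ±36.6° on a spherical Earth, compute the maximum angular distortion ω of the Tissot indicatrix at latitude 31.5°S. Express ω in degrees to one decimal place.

6.9°

A cylindrical equal-area projection with standard parallel φ₀ has meridian scale h = cos φ / cos φ₀ and parallel scale k = cos φ₀ / cos φ (so areas are preserved, h·k = 1).
At 31.5°: h = 1.062, k = 0.9416; principal scales a = 1.062, b = 0.9416.
sin(ω/2) = (a − b)/(a + b) = 0.1205/2.004 = 0.06014, so ω = 2 arcsin(0.06014) ≈ 6.9°.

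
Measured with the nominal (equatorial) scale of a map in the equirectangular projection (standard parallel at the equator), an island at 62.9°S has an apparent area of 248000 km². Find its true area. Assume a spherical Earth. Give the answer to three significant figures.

113000 km²

Plate carrée maps x = Rλ, y = Rφ. The meridian scale is h = 1 and the parallel scale is k = 1/cos φ = sec φ.
Areal scale = h·k = 1 × sec φ; at 62.9°, h = 1.000, k = 2.195, so h·k = 2.195.
True area = apparent / (areal scale) = 248000 / 2.195 ≈ 113000 km².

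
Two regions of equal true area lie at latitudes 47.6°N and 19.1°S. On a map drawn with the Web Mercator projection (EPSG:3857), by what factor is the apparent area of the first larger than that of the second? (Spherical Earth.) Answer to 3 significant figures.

1.96

Mercator areal scale is sec²φ.
At 47.6°: sec²(47.6°) = 1/0.6743² = 2.199.
At 19.1°: sec²(19.1°) = 1/0.9449² = 1.120.
Ratio = 2.199/1.120 = cos²(19.1°)/cos²(47.6°) ≈ 1.96.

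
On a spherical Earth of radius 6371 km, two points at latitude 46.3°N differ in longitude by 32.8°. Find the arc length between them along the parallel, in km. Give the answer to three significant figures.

2520 km

Arc length along a parallel = R cos φ · Δλ (with Δλ in radians).
= 6371 × cos 46.3° × (32.8° × π/180) = 6371 × 0.6909 × 0.5725 ≈ 2520 km.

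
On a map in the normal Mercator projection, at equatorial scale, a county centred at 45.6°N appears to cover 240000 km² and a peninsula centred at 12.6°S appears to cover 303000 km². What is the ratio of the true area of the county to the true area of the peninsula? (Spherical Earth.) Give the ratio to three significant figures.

0.407

On Mercator the areal scale is sec²φ, so true area = apparent × cos²φ.
True area of county: 240000 × cos²(45.6°) = 240000 × 0.4895 = 117500 km².
True area of peninsula: 303000 × cos²(12.6°) = 303000 × 0.9524 = 288600 km².
Ratio = 117500 / 288600 ≈ 0.407.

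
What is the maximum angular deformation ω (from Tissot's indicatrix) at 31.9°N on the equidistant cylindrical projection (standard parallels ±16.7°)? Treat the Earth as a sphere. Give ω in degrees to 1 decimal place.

With standard parallel φ₀ = 16.7°, the equirectangular projection gives x = Rλ cos φ₀, y = Rφ, so h = 1 and k = cos 16.7° / cos φ.
At 31.9°: h = 1.000, k = 1.128; principal scales a = 1.128, b = 1.000.
sin(ω/2) = (a − b)/(a + b) = 0.1282/2.128 = 0.06025, so ω = 2 arcsin(0.06025) ≈ 6.9°.

6.9°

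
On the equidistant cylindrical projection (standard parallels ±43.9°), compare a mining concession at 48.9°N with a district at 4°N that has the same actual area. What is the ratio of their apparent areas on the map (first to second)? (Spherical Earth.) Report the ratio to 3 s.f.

1.52

The equidistant cylindrical projection with φ₀ = 43.9° has h = 1 (meridians true) and k = cos φ₀ / cos φ along parallels.
Areal scale at 48.9°: h·k = 1.000 × 1.096 = 1.096.
Areal scale at 4°: h·k = 1.000 × 0.7223 = 0.7223.
Ratio = 1.096/0.7223 ≈ 1.52.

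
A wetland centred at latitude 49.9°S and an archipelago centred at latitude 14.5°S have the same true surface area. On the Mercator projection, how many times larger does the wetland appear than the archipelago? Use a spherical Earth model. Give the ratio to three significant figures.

2.26

On Mercator, area is exaggerated by sec²φ = 1/cos²φ.
At 49.9°: sec²(49.9°) = 1/0.6441² = 2.410.
At 14.5°: sec²(14.5°) = 1/0.9681² = 1.067.
Ratio = 2.410/1.067 = cos²(14.5°)/cos²(49.9°) ≈ 2.26.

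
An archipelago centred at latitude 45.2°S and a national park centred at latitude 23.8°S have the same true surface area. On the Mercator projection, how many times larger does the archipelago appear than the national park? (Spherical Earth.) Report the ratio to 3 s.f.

On Mercator, area is exaggerated by sec²φ = 1/cos²φ.
At 45.2°: sec²(45.2°) = 1/0.7046² = 2.014.
At 23.8°: sec²(23.8°) = 1/0.9150² = 1.195.
Ratio = 2.014/1.195 = cos²(23.8°)/cos²(45.2°) ≈ 1.69.

1.69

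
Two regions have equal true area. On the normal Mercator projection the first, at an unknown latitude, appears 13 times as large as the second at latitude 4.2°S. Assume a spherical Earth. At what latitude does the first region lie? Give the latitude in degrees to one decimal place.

Mercator areal scale is sec²φ, so apparent-area ratio = sec²φ₁ / sec²φ₂ = cos²φ₂ / cos²φ₁.
cos²φ₂ / cos²φ₁ = 13  ⇒  cos φ₁ = cos 4.2° / √13 = 0.9973/3.606 = 0.2766.
φ₁ = arccos(0.2766) ≈ 73.9°.

73.9°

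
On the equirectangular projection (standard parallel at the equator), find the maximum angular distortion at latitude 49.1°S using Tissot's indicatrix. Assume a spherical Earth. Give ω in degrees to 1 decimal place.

24.1°

Plate carrée maps x = Rλ, y = Rφ. The meridian scale is h = 1 and the parallel scale is k = 1/cos φ = sec φ.
At 49.1°: h = 1.000, k = 1.527; principal scales a = 1.527, b = 1.000.
sin(ω/2) = (a − b)/(a + b) = 0.5273/2.527 = 0.2086, so ω = 2 arcsin(0.2086) ≈ 24.1°.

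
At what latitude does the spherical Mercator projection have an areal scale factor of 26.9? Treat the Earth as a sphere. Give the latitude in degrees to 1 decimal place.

Mercator areal scale is sec²φ.
sec²φ = 26.9  ⇒  cos²φ = 0.03717  ⇒  cos φ = 0.1928.
φ = arccos(0.1928) ≈ 78.9°.

78.9°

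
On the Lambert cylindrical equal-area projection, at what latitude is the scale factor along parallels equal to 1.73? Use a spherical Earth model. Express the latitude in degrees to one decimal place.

The Lambert cylindrical equal-area projection is the cylindrical equal-area projection with its standard parallel at the equator (φ₀ = 0). A cylindrical equal-area projection with standard parallel φ₀ has meridian scale h = cos φ / cos φ₀ and parallel scale k = cos φ₀ / cos φ (so areas are preserved, h·k = 1).
k = cos φ₀ / cos φ = 1.73  ⇒  cos φ = cos 0° / 1.73 = 0.5780.
φ = arccos(0.5780) ≈ 54.7°.

54.7°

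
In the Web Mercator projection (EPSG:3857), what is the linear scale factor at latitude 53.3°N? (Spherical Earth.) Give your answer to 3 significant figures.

1.67

The Mercator projection is conformal; its linear scale factor is the same in every direction and equals sec φ = 1/cos φ.
k = 1/cos 53.3° = 1/0.5976 = 1.673.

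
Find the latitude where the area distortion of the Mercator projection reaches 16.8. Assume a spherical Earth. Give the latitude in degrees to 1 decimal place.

75.9°

Mercator areal scale is sec²φ.
sec²φ = 16.8  ⇒  cos²φ = 0.05952  ⇒  cos φ = 0.2440.
φ = arccos(0.2440) ≈ 75.9°.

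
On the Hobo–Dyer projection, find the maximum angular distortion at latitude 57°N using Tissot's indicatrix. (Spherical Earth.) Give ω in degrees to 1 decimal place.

The Hobo–Dyer projection is cylindrical equal-area with φ₀ = 37.5°. A cylindrical equal-area projection with standard parallel φ₀ has meridian scale h = cos φ / cos φ₀ and parallel scale k = cos φ₀ / cos φ (so areas are preserved, h·k = 1).
At 57°: h = 0.6865, k = 1.457; principal scales a = 1.457, b = 0.6865.
sin(ω/2) = (a − b)/(a + b) = 0.7702/2.143 = 0.3594, so ω = 2 arcsin(0.3594) ≈ 42.1°.

42.1°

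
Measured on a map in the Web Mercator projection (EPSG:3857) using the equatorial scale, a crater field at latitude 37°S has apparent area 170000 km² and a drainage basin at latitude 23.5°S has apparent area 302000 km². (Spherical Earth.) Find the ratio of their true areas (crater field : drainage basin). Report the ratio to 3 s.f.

Since Mercator area scale is 1/cos²φ, the true area equals the apparent area multiplied by cos²φ.
True area of crater field: 170000 × cos²(37°) = 170000 × 0.6378 = 108400 km².
True area of drainage basin: 302000 × cos²(23.5°) = 302000 × 0.8410 = 254000 km².
Ratio = 108400 / 254000 ≈ 0.427.

0.427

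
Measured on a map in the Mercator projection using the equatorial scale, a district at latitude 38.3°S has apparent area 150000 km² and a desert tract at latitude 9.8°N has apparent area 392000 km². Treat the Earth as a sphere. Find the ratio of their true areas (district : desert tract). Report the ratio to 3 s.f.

0.243

Since Mercator area scale is 1/cos²φ, the true area equals the apparent area multiplied by cos²φ.
True area of district: 150000 × cos²(38.3°) = 150000 × 0.6159 = 92380 km².
True area of desert tract: 392000 × cos²(9.8°) = 392000 × 0.9710 = 380600 km².
Ratio = 92380 / 380600 ≈ 0.243.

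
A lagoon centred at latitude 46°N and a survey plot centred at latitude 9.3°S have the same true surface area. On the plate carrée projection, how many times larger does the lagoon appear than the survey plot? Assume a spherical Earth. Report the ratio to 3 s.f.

1.42

For the equirectangular projection with φ₀ = 0 (plate carrée), h = 1 along meridians and k = sec φ along parallels.
Areal scale at 46°: h·k = 1.000 × 1.440 = 1.440.
Areal scale at 9.3°: h·k = 1.000 × 1.013 = 1.013.
Ratio = 1.440/1.013 ≈ 1.42.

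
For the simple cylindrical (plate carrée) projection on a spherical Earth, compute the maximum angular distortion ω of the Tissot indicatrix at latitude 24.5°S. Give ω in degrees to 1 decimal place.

5.4°

For the equirectangular projection with φ₀ = 0 (plate carrée), h = 1 along meridians and k = sec φ along parallels.
At 24.5°: h = 1.000, k = 1.099; principal scales a = 1.099, b = 1.000.
sin(ω/2) = (a − b)/(a + b) = 0.09895/2.099 = 0.04714, so ω = 2 arcsin(0.04714) ≈ 5.4°.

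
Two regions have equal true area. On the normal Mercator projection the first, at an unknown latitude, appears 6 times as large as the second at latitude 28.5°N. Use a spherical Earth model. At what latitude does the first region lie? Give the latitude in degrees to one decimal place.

On Mercator, (apparent₁)/(apparent₂) = sec²φ₁ / sec²φ₂ when true areas are equal.
cos²φ₂ / cos²φ₁ = 6  ⇒  cos φ₁ = cos 28.5° / √6 = 0.8788/2.449 = 0.3588.
φ₁ = arccos(0.3588) ≈ 69.0°.

69.0°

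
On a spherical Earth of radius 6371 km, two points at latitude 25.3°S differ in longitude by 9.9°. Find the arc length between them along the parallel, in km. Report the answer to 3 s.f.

Arc length along a parallel = R cos φ · Δλ (with Δλ in radians).
= 6371 × cos 25.3° × (9.9° × π/180) = 6371 × 0.9041 × 0.1728 ≈ 995 km.

995 km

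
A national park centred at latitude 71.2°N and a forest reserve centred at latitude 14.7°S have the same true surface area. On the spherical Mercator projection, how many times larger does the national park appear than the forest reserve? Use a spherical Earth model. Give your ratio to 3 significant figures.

Mercator areal scale is sec²φ.
At 71.2°: sec²(71.2°) = 1/0.3223² = 9.629.
At 14.7°: sec²(14.7°) = 1/0.9673² = 1.069.
Ratio = 9.629/1.069 = cos²(14.7°)/cos²(71.2°) ≈ 9.01.

9.01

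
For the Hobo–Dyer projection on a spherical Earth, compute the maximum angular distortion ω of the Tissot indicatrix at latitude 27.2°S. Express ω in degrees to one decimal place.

The Hobo–Dyer projection is cylindrical equal-area with φ₀ = 37.5°. Cylindrical equal-area (φ₀ = 37.5°): h = cos φ / cos 37.5° along meridians, k = cos 37.5° / cos φ along parallels; h·k = 1.
At 27.2°: h = 1.121, k = 0.8920; principal scales a = 1.121, b = 0.8920.
sin(ω/2) = (a − b)/(a + b) = 0.2291/2.013 = 0.1138, so ω = 2 arcsin(0.1138) ≈ 13.1°.

13.1°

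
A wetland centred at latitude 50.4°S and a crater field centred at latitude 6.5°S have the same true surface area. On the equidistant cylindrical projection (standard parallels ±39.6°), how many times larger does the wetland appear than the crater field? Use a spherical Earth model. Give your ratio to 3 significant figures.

With standard parallel φ₀ = 39.6°, the equirectangular projection gives x = Rλ cos φ₀, y = Rφ, so h = 1 and k = cos 39.6° / cos φ.
Areal scale at 50.4°: h·k = 1.000 × 1.209 = 1.209.
Areal scale at 6.5°: h·k = 1.000 × 0.7755 = 0.7755.
Ratio = 1.209/0.7755 ≈ 1.56.

1.56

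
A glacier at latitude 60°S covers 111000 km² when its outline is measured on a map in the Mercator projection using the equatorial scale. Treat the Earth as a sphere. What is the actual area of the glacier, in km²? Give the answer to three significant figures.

Mercator is conformal, so the point scale is isotropic: h = k = sec φ = 1/cos φ.
Areal scale = k² = sec²φ = 1/cos²(60°) = 1/0.5000² = 4.000.
True area = apparent / (areal scale) = 111000 / 4.000 ≈ 27800 km².

27800 km²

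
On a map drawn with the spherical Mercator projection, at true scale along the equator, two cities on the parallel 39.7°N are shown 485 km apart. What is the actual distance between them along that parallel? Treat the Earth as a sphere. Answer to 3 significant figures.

373 km

For Mercator, h = k = sec φ (a conformal cylindrical projection has a single point scale, 1/cos φ).
Along the parallel at 39.7°, map distances are exaggerated by k = sec 39.7° = 1.300.
True distance = 485 / 1.300 = 485 × cos 39.7° ≈ 373 km.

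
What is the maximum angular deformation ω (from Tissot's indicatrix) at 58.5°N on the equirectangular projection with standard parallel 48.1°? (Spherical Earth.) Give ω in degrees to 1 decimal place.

In the equirectangular projection with standard parallel φ₀ = 48.1° (x = Rλ cos φ₀, y = Rφ), meridians are true-scale (h = 1) and the parallel scale is k = cos φ₀ / cos φ.
At 58.5°: h = 1.000, k = 1.278; principal scales a = 1.278, b = 1.000.
sin(ω/2) = (a − b)/(a + b) = 0.2782/2.278 = 0.1221, so ω = 2 arcsin(0.1221) ≈ 14.0°.

14.0°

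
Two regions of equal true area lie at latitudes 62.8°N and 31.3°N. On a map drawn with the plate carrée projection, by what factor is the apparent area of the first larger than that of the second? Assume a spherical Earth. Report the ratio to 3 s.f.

1.87

In the plate carrée (x = Rλ, y = Rφ), meridians are true-scale (h = 1) and parallels are stretched by k = sec φ.
Areal scale at 62.8°: h·k = 1.000 × 2.188 = 2.188.
Areal scale at 31.3°: h·k = 1.000 × 1.170 = 1.170.
Ratio = 2.188/1.170 ≈ 1.87.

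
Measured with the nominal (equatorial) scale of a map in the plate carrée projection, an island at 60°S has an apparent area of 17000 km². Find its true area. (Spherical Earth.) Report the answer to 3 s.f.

8500 km²

Plate carrée maps x = Rλ, y = Rφ. The meridian scale is h = 1 and the parallel scale is k = 1/cos φ = sec φ.
Areal scale = h·k = 1 × sec φ; at 60°, h = 1.000, k = 2.000, so h·k = 2.000.
True area = apparent / (areal scale) = 17000 / 2.000 ≈ 8500 km².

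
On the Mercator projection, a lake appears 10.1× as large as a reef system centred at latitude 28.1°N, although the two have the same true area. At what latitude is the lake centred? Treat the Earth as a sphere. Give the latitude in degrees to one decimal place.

73.9°

For equal true areas on Mercator, apparent areas scale as sec²φ, so the ratio is cos²φ₂ / cos²φ₁.
cos²φ₂ / cos²φ₁ = 10.1  ⇒  cos φ₁ = cos 28.1° / √10.1 = 0.8821/3.178 = 0.2776.
φ₁ = arccos(0.2776) ≈ 73.9°.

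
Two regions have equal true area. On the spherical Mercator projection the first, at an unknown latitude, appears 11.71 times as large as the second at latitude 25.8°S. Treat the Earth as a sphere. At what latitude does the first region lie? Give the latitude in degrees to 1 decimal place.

Mercator areal scale is sec²φ, so apparent-area ratio = sec²φ₁ / sec²φ₂ = cos²φ₂ / cos²φ₁.
cos²φ₂ / cos²φ₁ = 11.71  ⇒  cos φ₁ = cos 25.8° / √11.71 = 0.9003/3.422 = 0.2631.
φ₁ = arccos(0.2631) ≈ 74.7°.

74.7°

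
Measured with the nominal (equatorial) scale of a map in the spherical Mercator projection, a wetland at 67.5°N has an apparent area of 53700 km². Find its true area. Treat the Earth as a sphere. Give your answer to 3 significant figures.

Mercator is conformal, so the point scale is isotropic: h = k = sec φ = 1/cos φ.
Areal scale = k² = sec²φ = 1/cos²(67.5°) = 1/0.3827² = 6.828.
True area = apparent / (areal scale) = 53700 / 6.828 ≈ 7860 km².

7860 km²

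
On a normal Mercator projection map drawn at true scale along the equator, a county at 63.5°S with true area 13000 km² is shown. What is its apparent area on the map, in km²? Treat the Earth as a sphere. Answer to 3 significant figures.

For Mercator, h = k = sec φ (a conformal cylindrical projection has a single point scale, 1/cos φ).
Areal scale = k² = sec²φ = 1/cos²(63.5°) = 1/0.4462² = 5.023.
Apparent area = 13000 × 5.023 ≈ 65300 km².

65300 km²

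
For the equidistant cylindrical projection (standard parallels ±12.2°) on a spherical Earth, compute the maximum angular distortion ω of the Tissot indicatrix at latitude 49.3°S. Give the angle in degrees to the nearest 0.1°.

23.0°

In the equirectangular projection with standard parallel φ₀ = 12.2° (x = Rλ cos φ₀, y = Rφ), meridians are true-scale (h = 1) and the parallel scale is k = cos φ₀ / cos φ.
At 49.3°: h = 1.000, k = 1.499; principal scales a = 1.499, b = 1.000.
sin(ω/2) = (a − b)/(a + b) = 0.4989/2.499 = 0.1996, so ω = 2 arcsin(0.1996) ≈ 23.0°.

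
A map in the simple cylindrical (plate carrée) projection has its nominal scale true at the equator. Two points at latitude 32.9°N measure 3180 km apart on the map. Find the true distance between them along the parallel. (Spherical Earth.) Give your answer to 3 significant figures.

Plate carrée maps x = Rλ, y = Rφ. The meridian scale is h = 1 and the parallel scale is k = 1/cos φ = sec φ.
Along the parallel at 32.9°, map distances are exaggerated by k = sec 32.9° = 1.191.
True distance = 3180 / 1.191 = 3180 × cos 32.9° ≈ 2670 km.

2670 km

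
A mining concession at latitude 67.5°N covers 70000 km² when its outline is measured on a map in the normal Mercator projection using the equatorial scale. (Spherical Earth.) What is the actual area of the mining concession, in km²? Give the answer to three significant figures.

The Mercator projection is conformal; its linear scale factor is the same in every direction and equals sec φ = 1/cos φ.
Areal scale = k² = sec²φ = 1/cos²(67.5°) = 1/0.3827² = 6.828.
True area = apparent / (areal scale) = 70000 / 6.828 ≈ 10300 km².

10300 km²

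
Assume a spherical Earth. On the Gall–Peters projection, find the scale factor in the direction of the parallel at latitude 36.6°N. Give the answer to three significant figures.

0.881

Gall–Peters is a cylindrical equal-area projection with standard parallels at ±45°. A cylindrical equal-area projection with standard parallel φ₀ has meridian scale h = cos φ / cos φ₀ and parallel scale k = cos φ₀ / cos φ (so areas are preserved, h·k = 1).
k = cos 45° / cos 36.6° = 0.7071/0.8028 = 0.8808.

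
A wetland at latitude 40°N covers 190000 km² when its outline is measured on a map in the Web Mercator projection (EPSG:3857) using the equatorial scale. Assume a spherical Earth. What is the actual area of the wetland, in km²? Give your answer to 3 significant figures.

For Mercator, h = k = sec φ (a conformal cylindrical projection has a single point scale, 1/cos φ).
Areal scale = k² = sec²φ = 1/cos²(40°) = 1/0.7660² = 1.704.
True area = apparent / (areal scale) = 190000 / 1.704 ≈ 111000 km².

111000 km²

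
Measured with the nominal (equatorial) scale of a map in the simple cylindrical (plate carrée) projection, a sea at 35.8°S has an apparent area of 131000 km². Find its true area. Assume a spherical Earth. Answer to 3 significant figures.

Plate carrée maps x = Rλ, y = Rφ. The meridian scale is h = 1 and the parallel scale is k = 1/cos φ = sec φ.
Areal scale = h·k = 1 × sec φ; at 35.8°, h = 1.000, k = 1.233, so h·k = 1.233.
True area = apparent / (areal scale) = 131000 / 1.233 ≈ 106000 km².

106000 km²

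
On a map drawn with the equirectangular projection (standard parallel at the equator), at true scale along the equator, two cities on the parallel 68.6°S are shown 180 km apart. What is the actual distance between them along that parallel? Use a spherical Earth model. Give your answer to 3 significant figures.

Plate carrée maps x = Rλ, y = Rφ. The meridian scale is h = 1 and the parallel scale is k = 1/cos φ = sec φ.
Along the parallel at 68.6°, map distances are exaggerated by k = sec 68.6° = 2.741.
True distance = 180 / 2.741 = 180 × cos 68.6° ≈ 65.7 km.

65.7 km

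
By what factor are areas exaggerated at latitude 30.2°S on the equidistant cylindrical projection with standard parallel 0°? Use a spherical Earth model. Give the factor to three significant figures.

1.16

In the plate carrée (x = Rλ, y = Rφ), meridians are true-scale (h = 1) and parallels are stretched by k = sec φ.
Areal scale = h·k = 1 × sec φ; at 30.2°, h = 1.000, k = 1.157, so h·k = 1.157.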